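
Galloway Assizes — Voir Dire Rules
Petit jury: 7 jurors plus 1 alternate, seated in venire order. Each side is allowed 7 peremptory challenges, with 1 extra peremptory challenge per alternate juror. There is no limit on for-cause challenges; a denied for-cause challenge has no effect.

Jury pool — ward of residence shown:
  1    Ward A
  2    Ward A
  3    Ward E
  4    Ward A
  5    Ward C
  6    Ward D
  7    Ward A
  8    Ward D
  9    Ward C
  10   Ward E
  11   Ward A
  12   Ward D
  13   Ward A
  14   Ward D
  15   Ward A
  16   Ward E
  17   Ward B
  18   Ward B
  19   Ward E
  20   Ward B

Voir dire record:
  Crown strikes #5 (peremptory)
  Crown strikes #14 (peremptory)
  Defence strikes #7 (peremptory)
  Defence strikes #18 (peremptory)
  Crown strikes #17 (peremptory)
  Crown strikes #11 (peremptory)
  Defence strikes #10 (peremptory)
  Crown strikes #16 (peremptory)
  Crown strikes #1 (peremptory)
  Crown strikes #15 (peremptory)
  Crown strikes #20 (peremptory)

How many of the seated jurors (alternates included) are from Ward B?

Removed: #1, #5, #7, #10, #11, #14, #15, #16, #17, #18, #20.
Seated (8 incl. alternates): #2, #3, #4, #6, #8, #9, #12, #13.
None of those are in Ward B → 0.

0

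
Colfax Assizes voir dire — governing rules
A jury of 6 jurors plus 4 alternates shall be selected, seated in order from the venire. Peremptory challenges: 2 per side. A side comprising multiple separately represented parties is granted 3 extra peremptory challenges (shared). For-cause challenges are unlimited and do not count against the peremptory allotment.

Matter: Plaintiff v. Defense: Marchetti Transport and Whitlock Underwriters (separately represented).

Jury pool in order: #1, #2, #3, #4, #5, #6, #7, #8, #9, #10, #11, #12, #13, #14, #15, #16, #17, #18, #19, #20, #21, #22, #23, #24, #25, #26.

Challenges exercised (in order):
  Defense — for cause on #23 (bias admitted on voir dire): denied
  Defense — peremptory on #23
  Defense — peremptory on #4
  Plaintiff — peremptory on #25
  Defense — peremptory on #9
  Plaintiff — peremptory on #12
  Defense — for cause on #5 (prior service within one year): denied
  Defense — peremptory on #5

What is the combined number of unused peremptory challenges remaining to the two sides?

1

Plaintiff allotment: 2. Defense allotment: 2 base + 3 multi-party = 5.
Plaintiff peremptories used: #25, #12 — 2.
Defense peremptories used: #23, #4, #9, #5 — 4 (for-cause on #23, #5 don't count).
Remaining: (2 − 2) + (5 − 4) = 1.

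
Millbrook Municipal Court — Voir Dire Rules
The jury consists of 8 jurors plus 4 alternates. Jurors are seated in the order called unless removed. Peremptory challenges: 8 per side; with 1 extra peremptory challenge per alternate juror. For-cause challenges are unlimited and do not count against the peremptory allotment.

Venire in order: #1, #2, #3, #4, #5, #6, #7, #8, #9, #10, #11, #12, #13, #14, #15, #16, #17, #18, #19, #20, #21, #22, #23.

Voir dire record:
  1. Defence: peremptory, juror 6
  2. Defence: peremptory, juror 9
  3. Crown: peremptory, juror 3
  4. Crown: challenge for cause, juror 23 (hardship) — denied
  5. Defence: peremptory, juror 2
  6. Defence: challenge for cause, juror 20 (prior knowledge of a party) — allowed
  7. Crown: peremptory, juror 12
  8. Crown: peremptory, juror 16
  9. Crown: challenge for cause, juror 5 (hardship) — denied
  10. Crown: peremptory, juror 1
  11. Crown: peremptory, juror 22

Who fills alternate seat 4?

19

Removed: #1, #2, #3, #6, #9, #12, #16, #20, #22. (#5, #23 stay — for-cause denied.)
Seating in order: seats 1–8 → #4, #5, #7, #8, #10, #11, #13, #14; alternates → #15, #17, #18, #19.
So alternate 4 is #19.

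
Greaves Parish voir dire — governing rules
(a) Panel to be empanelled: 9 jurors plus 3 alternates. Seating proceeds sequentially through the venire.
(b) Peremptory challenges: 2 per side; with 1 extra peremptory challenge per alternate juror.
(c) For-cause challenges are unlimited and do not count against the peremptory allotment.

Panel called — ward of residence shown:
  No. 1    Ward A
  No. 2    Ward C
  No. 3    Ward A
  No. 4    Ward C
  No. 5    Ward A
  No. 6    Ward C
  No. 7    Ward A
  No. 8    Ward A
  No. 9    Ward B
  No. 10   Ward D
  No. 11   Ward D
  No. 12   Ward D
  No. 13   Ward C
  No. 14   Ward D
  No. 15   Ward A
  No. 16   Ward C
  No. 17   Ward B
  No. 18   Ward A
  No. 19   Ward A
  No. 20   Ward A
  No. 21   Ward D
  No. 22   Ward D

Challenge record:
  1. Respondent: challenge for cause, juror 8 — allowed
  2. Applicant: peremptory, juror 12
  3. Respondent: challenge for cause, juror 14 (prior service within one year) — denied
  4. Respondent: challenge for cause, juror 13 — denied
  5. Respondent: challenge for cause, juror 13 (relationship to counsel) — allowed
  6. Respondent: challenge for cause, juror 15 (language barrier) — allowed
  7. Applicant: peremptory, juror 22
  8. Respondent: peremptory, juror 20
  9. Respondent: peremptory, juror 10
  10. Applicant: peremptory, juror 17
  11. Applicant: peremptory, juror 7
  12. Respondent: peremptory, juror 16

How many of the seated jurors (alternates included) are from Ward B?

Removed: #7, #8, #10, #12, #13, #15, #16, #17, #20, #22.
Seated (12 incl. alternates): #1, #2, #3, #4, #5, #6, #9, #11, #14, #18, #19, #21.
Of those, in Ward B: #9 → 1.

1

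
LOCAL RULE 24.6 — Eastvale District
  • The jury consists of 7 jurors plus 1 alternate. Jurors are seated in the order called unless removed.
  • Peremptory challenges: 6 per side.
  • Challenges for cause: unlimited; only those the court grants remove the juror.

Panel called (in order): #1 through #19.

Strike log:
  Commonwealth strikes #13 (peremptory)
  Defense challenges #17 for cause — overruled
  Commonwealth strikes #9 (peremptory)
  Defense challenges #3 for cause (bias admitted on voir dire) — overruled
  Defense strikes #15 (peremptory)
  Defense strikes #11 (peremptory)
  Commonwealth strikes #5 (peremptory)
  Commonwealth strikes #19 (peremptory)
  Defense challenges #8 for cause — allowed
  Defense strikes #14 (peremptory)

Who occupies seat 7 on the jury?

Removed: #5, #8, #9, #11, #13, #14, #15, #19. (#3, #17 stay — for-cause denied.)
Seating in order: seats 1–7 → #1, #2, #3, #4, #6, #7, #10; alternates → #12.
So seat 7 is #10.

10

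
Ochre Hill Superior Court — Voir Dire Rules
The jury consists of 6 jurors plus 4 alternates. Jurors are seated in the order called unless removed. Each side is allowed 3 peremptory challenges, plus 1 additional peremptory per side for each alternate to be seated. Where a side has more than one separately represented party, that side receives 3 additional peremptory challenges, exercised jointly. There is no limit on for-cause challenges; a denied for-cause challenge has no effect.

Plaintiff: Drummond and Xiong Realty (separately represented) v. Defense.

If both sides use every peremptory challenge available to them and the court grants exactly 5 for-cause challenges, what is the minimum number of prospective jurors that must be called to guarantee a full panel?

32

Seats to fill: 6 + 4 alternates = 10.
Peremptories — Plaintiff: 3 + 1×4 + 3 = 10; Defense: 3 + 1×4 = 7; total 17.
For-cause removals: 5.
Minimum venire: 10 + 17 + 5 = 32.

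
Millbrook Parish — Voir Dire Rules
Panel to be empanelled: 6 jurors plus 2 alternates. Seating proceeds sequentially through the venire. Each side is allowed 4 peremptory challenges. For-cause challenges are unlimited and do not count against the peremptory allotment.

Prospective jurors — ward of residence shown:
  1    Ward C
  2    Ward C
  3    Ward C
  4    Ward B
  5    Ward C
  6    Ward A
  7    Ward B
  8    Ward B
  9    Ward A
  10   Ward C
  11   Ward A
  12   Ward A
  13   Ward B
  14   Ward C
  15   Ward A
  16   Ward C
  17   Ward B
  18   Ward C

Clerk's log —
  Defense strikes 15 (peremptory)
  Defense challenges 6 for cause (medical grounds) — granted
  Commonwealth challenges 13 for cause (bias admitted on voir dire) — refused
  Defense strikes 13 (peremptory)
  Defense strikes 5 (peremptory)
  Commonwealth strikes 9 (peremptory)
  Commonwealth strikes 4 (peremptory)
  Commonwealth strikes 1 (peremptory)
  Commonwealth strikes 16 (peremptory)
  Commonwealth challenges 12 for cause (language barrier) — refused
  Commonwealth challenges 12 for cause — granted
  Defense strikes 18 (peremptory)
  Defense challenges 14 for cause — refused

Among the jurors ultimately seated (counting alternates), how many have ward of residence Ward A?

1

Removed: #1, #4, #5, #6, #9, #12, #13, #15, #16, #18.
Seated (8 incl. alternates): #2, #3, #7, #8, #10, #11, #14, #17.
Of those, in Ward A: #11 → 1.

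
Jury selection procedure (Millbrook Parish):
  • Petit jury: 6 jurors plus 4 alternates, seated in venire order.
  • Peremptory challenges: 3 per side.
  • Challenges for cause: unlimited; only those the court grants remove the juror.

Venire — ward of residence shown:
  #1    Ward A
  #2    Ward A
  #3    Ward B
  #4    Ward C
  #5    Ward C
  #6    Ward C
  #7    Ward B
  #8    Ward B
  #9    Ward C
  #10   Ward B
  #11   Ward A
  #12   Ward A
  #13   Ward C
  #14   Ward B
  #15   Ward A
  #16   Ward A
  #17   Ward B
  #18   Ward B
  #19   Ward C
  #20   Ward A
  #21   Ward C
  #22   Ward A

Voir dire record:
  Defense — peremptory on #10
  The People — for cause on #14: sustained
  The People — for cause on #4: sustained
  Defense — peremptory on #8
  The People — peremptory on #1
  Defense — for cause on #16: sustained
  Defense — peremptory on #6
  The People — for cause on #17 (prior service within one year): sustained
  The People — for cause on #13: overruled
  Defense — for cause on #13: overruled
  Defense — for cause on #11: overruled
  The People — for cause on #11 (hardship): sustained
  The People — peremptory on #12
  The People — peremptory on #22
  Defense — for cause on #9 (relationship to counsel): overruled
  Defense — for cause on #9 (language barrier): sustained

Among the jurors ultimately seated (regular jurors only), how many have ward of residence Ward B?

2

Removed: #1, #4, #6, #8, #9, #10, #11, #12, #14, #16, #17, #22.
Seated jurors 1–6: #2, #3, #5, #7, #13, #15 (alternates #18, #19, #20, #21 not counted).
Of those, in Ward B: #3, #7 → 2.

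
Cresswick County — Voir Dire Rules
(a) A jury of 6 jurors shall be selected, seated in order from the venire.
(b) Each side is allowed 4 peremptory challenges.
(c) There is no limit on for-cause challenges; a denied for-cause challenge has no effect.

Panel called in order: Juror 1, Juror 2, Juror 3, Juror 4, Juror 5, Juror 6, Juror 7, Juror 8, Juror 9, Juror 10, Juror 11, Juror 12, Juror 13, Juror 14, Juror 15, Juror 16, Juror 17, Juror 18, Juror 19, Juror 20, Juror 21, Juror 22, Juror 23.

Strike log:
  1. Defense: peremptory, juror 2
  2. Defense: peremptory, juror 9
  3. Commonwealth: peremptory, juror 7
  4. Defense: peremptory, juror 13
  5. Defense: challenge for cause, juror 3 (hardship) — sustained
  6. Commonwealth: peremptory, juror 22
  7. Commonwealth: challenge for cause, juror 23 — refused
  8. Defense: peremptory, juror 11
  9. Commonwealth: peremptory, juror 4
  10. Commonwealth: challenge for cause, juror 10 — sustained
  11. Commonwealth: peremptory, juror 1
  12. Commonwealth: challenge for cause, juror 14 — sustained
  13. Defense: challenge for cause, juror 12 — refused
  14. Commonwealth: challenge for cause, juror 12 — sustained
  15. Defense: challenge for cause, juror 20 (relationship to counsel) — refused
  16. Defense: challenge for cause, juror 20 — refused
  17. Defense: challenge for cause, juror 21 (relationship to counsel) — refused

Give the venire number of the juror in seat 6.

17

Removed: #1, #2, #3, #4, #7, #9, #10, #11, #12, #13, #14, #22. (#20, #21, #23 stay — for-cause denied.)
Filling seats in venire order through position 6: #5, #6, #8, #15, #16, #17.
So seat 6 is #17.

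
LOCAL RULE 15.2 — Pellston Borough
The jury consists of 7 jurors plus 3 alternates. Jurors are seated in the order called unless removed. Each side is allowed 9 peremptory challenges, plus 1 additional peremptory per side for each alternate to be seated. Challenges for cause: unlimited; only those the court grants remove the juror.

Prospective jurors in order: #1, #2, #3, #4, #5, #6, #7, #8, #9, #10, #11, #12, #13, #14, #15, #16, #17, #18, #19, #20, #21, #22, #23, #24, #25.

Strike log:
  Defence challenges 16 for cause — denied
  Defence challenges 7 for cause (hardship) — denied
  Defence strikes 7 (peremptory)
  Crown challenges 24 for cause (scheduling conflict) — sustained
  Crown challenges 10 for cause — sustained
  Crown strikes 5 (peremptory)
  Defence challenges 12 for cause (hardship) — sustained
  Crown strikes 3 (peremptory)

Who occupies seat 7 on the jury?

Removed: #3, #5, #7, #10, #12, #24. (#16 stays — for-cause denied.)
Seating in order: seats 1–7 → #1, #2, #4, #6, #8, #9, #11; alternates → #13, #14, #15.
So seat 7 is #11.

11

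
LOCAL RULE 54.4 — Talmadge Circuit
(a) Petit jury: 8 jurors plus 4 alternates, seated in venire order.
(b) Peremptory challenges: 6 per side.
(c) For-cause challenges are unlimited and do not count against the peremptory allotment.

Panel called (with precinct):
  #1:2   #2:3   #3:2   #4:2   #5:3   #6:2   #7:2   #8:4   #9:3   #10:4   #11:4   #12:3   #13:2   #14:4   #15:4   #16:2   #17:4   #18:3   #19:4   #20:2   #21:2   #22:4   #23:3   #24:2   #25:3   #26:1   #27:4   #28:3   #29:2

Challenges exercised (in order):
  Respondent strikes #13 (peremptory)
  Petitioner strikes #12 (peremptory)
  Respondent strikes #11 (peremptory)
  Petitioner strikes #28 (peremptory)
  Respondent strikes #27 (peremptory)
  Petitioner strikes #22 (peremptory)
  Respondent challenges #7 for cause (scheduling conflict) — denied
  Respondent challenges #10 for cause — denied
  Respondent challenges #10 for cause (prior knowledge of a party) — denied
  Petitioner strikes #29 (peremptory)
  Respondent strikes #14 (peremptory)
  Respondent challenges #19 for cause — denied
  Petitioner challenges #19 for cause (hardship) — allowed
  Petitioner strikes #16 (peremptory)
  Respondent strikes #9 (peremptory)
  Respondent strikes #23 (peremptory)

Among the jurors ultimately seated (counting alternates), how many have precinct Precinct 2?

5

Removed: #9, #11, #12, #13, #14, #16, #19, #22, #23, #27, #28, #29.
Seated (12 incl. alternates): #1, #2, #3, #4, #5, #6, #7, #8, #10, #15, #17, #18.
Of those, in Precinct 2: #1, #3, #4, #6, #7 → 5.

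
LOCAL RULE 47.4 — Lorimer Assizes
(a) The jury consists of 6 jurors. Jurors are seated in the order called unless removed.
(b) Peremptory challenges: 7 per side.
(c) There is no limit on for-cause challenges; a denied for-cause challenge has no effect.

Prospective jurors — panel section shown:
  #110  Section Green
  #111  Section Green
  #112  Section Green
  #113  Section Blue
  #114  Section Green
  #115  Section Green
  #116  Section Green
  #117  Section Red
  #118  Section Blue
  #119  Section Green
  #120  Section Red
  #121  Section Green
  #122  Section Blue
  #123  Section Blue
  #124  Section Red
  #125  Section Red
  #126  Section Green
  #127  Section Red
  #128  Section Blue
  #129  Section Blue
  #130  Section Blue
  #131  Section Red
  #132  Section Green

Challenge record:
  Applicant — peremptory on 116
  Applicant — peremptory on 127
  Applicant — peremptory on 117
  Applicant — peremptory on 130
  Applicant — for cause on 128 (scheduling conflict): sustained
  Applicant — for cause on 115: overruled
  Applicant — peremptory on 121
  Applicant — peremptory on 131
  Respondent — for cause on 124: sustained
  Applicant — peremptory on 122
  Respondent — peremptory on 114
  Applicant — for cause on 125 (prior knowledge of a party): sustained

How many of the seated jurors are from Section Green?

4

Removed: #114, #116, #117, #121, #122, #124, #125, #127, #128, #130, #131.
Seated jurors 1–6: #110, #111, #112, #113, #115, #118.
Of those, in Section Green: #110, #111, #112, #115 → 4.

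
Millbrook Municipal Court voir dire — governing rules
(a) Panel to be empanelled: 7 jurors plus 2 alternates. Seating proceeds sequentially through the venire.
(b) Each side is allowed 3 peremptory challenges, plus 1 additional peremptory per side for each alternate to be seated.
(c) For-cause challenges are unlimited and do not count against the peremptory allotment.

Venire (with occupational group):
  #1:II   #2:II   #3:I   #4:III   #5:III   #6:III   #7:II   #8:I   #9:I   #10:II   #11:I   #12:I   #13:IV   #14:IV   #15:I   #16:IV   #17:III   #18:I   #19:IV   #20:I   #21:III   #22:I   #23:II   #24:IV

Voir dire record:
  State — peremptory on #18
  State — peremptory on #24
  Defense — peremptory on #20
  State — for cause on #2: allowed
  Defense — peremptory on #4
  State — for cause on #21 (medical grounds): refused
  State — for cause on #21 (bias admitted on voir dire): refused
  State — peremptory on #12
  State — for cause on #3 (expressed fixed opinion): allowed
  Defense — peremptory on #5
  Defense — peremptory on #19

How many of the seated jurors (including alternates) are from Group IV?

2

Removed: #2, #3, #4, #5, #12, #18, #19, #20, #24.
Seated (9 incl. alternates): #1, #6, #7, #8, #9, #10, #11, #13, #14.
Of those, in Group IV: #13, #14 → 2.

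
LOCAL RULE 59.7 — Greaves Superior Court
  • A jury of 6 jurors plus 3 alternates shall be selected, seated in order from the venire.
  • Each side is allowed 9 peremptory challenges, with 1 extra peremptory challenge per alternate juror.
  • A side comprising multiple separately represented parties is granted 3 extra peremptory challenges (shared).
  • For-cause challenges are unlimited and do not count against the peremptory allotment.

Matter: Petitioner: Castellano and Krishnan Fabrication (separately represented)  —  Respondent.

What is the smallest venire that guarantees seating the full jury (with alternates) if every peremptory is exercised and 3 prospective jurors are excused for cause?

39

Seats to fill: 6 + 3 alternates = 9.
Peremptories — Petitioner: 9 + 1×3 + 3 = 15; Respondent: 9 + 1×3 = 12; total 27.
For-cause removals: 3.
Minimum venire: 9 + 27 + 3 = 39.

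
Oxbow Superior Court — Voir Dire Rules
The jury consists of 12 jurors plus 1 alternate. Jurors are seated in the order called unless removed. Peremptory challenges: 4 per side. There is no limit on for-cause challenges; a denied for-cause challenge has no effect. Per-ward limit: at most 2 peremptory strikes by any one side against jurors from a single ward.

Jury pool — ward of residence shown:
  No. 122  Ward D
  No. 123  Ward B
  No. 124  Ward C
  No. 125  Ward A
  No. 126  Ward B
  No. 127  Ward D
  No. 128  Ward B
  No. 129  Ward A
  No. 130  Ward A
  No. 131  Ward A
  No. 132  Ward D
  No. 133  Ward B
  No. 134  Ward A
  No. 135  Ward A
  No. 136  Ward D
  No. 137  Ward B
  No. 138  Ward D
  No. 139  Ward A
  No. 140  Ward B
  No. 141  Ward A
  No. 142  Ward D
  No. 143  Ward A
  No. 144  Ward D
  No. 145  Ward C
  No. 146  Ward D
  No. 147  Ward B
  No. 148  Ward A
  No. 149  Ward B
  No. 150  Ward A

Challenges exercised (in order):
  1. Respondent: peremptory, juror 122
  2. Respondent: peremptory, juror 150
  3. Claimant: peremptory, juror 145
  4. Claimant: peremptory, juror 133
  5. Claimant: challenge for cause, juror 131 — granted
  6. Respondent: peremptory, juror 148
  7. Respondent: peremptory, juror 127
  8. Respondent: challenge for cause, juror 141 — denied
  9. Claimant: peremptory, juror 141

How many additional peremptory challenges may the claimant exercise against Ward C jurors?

1

Claimant peremptories so far: #145, #133, #141 — 3 of 4 used, 1 left overall.
Against Ward C: #145 — 1 used; per-ward cap 2 leaves 1.
Binding limit: min(1, 1) = 1.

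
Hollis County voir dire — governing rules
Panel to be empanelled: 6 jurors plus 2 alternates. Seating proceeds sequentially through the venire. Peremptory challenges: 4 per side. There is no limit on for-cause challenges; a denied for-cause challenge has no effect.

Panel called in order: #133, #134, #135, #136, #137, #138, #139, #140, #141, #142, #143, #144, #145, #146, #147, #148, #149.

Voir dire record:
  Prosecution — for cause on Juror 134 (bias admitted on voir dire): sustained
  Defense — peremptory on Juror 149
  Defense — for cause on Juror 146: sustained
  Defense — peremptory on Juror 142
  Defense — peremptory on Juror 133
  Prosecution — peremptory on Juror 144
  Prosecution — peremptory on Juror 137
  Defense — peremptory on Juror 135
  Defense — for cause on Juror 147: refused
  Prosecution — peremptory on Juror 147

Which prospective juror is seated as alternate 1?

145

Removed: #133, #134, #135, #137, #142, #144, #146, #147, #149.
Filling seats in venire order through position 7: #136, #138, #139, #140, #141, #143, #145.
So alternate 1 is #145.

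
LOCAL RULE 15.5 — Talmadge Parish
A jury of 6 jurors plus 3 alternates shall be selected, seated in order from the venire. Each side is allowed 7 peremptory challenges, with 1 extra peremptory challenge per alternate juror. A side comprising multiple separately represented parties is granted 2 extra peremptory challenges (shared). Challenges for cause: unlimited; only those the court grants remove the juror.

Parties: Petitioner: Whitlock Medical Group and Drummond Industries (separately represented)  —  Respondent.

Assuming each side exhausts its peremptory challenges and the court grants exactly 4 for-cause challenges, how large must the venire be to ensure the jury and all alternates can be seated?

Seats to fill: 6 + 3 alternates = 9.
Peremptories — Petitioner: 7 + 1×3 + 2 = 12; Respondent: 7 + 1×3 = 10; total 22.
For-cause removals: 4.
Minimum venire: 9 + 22 + 4 = 35.

35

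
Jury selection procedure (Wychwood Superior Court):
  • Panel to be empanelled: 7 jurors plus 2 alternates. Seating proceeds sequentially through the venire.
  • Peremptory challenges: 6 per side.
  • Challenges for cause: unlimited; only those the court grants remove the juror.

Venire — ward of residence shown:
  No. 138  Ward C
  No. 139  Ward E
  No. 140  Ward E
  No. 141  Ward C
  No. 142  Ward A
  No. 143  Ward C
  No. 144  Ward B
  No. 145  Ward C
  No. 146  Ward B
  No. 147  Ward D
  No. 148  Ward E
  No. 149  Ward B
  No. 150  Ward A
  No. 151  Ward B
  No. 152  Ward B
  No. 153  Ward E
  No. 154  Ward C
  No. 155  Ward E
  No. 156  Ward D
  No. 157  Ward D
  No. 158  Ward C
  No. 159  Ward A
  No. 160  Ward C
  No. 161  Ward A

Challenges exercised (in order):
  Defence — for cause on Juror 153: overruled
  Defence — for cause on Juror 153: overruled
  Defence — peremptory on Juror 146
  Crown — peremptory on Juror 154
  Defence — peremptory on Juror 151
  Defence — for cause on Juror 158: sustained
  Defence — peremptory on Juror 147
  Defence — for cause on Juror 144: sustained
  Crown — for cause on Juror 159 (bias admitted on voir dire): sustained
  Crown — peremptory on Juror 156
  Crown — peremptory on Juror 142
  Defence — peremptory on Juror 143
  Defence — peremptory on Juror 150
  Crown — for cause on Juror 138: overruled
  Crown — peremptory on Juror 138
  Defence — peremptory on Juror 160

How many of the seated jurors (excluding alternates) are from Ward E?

3

Removed: #138, #142, #143, #144, #146, #147, #150, #151, #154, #156, #158, #159, #160.
Seated jurors 1–7: #139, #140, #141, #145, #148, #149, #152 (alternates #153, #155 not counted).
Of those, in Ward E: #139, #140, #148 → 3.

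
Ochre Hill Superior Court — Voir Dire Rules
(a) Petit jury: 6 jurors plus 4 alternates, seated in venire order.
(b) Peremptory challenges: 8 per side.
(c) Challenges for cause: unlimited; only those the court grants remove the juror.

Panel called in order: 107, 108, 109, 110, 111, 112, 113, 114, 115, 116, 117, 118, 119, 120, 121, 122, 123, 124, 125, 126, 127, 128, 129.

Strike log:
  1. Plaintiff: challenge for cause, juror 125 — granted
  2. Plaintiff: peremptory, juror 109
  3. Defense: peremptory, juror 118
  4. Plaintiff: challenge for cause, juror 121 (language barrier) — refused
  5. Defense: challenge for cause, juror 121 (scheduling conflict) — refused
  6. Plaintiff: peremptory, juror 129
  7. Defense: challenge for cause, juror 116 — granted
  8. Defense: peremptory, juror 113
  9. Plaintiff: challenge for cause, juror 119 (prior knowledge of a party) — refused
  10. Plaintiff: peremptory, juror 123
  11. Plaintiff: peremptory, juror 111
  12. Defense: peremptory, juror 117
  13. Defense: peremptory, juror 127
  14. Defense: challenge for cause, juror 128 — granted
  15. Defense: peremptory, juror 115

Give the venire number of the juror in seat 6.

Removed: #109, #111, #113, #115, #116, #117, #118, #123, #125, #127, #128, #129. (#119, #121 stay — for-cause denied.)
Seating in order: seats 1–6 → #107, #108, #110, #112, #114, #119; alternates → #120, #121, #122, #124.
So seat 6 is #119.

119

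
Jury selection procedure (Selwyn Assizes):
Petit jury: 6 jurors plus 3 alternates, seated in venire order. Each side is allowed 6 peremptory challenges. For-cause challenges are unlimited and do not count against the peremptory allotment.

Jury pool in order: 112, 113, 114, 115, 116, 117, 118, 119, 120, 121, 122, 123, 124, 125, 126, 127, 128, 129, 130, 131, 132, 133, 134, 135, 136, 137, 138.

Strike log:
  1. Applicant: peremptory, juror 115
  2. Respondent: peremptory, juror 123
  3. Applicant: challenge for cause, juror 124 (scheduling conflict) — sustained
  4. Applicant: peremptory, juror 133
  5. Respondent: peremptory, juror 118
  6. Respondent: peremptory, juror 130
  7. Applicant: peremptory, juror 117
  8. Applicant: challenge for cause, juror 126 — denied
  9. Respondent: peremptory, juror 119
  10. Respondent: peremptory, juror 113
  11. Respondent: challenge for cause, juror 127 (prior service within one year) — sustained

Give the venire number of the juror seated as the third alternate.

128

Removed: #113, #115, #117, #118, #119, #123, #124, #127, #130, #133. (#126 stays — for-cause denied.)
Seating in order: seats 1–6 → #112, #114, #116, #120, #121, #122; alternates → #125, #126, #128.
So alternate 3 is #128.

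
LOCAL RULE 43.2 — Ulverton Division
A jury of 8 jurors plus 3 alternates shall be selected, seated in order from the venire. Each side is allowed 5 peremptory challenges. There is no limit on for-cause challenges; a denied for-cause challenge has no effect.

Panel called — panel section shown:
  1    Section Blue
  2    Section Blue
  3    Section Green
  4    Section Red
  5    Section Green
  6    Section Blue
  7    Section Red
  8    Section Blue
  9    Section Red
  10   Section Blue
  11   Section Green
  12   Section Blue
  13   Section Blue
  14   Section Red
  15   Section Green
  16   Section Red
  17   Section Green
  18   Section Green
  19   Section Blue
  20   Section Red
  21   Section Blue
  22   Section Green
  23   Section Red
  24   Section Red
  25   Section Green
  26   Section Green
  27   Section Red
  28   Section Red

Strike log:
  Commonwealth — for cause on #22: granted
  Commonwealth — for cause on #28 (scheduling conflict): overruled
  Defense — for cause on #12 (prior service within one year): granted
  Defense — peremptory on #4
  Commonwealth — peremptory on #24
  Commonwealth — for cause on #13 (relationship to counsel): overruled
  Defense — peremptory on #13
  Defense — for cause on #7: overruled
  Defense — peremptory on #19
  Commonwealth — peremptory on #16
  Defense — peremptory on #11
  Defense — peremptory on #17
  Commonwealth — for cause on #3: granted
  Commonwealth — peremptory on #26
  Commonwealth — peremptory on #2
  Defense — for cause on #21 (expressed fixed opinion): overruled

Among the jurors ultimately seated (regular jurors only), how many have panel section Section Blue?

Removed: #2, #3, #4, #11, #12, #13, #16, #17, #19, #22, #24, #26.
Seated jurors 1–8: #1, #5, #6, #7, #8, #9, #10, #14 (alternates #15, #18, #20 not counted).
Of those, in Section Blue: #1, #6, #8, #10 → 4.

4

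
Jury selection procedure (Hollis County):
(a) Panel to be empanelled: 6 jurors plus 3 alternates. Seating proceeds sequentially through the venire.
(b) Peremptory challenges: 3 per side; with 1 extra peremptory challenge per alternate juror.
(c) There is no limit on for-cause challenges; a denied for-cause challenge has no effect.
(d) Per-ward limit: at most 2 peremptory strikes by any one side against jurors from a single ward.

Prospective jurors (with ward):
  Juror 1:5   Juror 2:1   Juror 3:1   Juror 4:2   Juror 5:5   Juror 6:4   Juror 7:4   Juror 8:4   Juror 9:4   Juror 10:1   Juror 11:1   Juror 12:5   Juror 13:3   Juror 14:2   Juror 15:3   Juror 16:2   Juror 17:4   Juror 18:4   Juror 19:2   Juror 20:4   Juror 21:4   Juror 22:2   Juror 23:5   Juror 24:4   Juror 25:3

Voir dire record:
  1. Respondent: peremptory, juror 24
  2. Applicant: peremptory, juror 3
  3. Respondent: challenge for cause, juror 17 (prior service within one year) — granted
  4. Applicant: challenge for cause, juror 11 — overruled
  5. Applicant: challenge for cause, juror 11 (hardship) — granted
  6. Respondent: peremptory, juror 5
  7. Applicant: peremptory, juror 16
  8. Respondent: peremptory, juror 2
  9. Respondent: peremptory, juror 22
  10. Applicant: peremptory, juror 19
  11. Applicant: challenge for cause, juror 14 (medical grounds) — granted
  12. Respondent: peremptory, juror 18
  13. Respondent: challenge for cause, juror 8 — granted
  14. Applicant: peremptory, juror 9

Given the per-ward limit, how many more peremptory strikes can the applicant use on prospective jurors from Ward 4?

1

Applicant peremptories so far: #3, #16, #19, #9 — 4 of 6 used, 2 left overall.
Against Ward 4: #9 — 1 used; per-ward cap 2 leaves 1.
Binding limit: min(2, 1) = 1.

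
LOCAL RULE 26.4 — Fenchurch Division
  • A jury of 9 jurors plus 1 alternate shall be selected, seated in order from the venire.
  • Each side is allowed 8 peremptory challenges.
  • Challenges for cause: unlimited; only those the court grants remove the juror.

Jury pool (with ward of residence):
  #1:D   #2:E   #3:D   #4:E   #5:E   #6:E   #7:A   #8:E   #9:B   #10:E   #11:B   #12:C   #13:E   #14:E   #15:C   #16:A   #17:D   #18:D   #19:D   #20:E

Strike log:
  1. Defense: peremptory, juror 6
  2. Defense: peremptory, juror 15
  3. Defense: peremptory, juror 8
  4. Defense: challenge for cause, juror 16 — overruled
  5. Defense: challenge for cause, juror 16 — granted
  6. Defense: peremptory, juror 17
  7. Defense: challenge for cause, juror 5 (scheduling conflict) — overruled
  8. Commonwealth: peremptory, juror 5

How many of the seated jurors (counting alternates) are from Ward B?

Removed: #5, #6, #8, #15, #16, #17.
Seated (10 incl. alternates): #1, #2, #3, #4, #7, #9, #10, #11, #12, #13.
Of those, in Ward B: #9, #11 → 2.

2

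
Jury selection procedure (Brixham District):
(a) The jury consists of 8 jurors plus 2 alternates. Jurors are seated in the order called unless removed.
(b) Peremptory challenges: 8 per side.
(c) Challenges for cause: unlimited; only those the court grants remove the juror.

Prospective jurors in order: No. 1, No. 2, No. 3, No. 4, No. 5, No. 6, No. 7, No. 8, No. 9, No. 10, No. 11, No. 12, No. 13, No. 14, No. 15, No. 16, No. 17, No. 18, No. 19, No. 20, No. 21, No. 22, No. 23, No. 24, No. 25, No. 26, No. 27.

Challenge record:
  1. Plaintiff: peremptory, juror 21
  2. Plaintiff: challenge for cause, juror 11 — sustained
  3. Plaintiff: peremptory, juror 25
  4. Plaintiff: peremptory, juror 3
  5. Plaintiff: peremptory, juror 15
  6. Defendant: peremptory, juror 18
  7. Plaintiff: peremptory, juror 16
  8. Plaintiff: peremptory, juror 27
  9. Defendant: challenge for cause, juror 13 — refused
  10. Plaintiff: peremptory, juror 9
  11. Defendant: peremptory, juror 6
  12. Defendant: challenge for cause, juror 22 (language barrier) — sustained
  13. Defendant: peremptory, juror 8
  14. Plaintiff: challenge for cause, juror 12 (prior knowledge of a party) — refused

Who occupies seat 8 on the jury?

Removed: #3, #6, #8, #9, #11, #15, #16, #18, #21, #22, #25, #27. (#12, #13 stay — for-cause denied.)
Seating in order: seats 1–8 → #1, #2, #4, #5, #7, #10, #12, #13; alternates → #14, #17.
So seat 8 is #13.

13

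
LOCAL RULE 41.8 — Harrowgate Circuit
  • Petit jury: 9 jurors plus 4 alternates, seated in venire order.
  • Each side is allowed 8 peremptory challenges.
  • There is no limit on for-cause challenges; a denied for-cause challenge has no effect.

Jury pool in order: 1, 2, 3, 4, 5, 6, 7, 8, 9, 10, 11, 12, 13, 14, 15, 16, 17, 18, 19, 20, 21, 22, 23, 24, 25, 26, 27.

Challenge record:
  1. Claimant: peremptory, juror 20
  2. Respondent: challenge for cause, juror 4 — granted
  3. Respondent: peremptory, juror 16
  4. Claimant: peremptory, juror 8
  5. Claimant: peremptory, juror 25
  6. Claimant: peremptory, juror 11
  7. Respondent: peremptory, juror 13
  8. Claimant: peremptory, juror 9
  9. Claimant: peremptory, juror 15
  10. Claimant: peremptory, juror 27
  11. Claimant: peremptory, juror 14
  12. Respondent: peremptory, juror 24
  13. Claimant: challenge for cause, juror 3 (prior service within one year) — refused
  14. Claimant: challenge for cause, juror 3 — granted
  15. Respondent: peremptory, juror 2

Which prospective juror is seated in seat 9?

19

Removed: #2, #3, #4, #8, #9, #11, #13, #14, #15, #16, #20, #24, #25, #27.
Filling seats in venire order through position 9: #1, #5, #6, #7, #10, #12, #17, #18, #19.
So seat 9 is #19.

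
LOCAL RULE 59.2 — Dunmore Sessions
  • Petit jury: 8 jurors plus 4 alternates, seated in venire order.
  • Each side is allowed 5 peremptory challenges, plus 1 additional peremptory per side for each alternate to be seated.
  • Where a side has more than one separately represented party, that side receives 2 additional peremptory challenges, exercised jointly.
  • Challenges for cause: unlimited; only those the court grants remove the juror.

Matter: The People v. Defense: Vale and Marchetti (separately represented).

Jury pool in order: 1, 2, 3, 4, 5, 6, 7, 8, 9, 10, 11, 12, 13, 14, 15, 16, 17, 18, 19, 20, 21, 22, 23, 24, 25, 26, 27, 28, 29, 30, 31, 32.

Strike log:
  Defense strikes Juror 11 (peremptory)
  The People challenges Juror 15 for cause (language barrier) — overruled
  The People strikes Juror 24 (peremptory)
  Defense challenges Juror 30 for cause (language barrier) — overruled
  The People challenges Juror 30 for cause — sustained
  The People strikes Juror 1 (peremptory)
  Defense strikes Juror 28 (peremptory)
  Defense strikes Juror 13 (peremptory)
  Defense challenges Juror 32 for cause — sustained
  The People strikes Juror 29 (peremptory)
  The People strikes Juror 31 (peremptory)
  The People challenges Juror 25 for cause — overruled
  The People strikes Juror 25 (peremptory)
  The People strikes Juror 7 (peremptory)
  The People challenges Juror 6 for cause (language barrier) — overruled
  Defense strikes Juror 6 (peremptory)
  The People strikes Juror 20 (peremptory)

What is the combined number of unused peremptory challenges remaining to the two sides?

9

The People allotment: 5 base + 1 × 4 alternates = 9. Defense allotment: 5 base + 1 × 4 alternates + 2 multi-party = 11.
The People peremptories used: #24, #1, #29, #31, #25, #7, #20 — 7 (for-cause on #15, #30, #25, #6 don't count).
Defense peremptories used: #11, #28, #13, #6 — 4 (for-cause on #30, #32 don't count).
Remaining: (9 − 7) + (11 − 4) = 9.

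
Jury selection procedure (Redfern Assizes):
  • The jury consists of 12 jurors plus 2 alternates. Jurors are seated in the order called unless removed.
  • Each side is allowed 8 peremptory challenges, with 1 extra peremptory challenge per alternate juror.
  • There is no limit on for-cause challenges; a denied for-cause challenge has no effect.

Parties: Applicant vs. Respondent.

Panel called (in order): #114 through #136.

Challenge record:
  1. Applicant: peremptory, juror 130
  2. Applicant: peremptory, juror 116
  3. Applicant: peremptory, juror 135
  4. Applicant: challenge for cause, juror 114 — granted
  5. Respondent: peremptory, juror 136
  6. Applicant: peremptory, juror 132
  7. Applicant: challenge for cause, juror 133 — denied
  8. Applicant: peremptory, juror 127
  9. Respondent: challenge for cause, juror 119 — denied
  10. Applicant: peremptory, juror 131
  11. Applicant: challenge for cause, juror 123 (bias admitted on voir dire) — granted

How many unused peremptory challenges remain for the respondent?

Respondent allotment: 8 base + 1 × 2 alternates = 10.
Respondent peremptories used: #136 — 1 (the for-cause on #119 doesn't count).
Remaining: 10 − 1 = 9.

9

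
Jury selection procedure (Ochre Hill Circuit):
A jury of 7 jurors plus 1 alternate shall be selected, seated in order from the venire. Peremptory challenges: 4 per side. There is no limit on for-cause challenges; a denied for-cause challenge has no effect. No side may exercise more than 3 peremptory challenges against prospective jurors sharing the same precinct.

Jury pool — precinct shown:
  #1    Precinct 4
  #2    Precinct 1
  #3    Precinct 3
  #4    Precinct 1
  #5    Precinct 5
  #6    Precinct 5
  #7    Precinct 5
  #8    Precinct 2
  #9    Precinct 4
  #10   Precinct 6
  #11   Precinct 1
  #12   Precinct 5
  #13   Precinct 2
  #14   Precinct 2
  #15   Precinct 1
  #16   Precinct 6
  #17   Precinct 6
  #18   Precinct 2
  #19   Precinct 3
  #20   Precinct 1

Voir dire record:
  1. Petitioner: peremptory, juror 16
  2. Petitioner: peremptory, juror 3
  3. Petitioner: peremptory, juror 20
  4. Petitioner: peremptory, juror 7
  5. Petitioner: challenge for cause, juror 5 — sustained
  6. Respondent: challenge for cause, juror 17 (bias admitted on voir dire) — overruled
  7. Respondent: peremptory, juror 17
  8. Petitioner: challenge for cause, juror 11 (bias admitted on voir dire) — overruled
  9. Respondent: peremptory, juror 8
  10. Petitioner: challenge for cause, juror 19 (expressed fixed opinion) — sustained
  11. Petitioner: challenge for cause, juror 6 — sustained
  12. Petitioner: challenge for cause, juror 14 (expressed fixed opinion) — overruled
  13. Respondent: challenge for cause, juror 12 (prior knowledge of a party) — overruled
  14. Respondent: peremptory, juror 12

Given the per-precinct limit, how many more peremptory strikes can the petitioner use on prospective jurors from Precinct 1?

0

Petitioner peremptories so far: #16, #3, #20, #7 — 4 of 4 used, 0 left overall.
Against Precinct 1: #20 — 1 used; per-precinct cap 3 leaves 2.
Binding limit: min(0, 2) = 0.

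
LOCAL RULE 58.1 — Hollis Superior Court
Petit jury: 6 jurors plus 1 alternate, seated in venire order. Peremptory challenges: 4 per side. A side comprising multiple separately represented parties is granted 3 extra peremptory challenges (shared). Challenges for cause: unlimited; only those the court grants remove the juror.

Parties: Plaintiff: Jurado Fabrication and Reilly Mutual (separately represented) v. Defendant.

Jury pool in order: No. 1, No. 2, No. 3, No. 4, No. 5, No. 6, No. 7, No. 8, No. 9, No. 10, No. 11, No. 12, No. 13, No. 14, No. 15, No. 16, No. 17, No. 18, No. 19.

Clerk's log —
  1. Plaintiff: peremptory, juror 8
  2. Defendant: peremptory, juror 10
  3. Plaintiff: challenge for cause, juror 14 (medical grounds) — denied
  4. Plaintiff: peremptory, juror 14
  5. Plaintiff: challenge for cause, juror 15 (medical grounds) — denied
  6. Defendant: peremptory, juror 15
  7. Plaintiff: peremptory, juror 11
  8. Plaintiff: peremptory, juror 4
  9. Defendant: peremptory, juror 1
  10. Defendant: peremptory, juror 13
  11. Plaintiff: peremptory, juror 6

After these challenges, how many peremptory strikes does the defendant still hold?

0

Defendant allotment: 4.
Defendant peremptories used: #10, #15, #1, #13 — 4.
Remaining: 4 − 4 = 0.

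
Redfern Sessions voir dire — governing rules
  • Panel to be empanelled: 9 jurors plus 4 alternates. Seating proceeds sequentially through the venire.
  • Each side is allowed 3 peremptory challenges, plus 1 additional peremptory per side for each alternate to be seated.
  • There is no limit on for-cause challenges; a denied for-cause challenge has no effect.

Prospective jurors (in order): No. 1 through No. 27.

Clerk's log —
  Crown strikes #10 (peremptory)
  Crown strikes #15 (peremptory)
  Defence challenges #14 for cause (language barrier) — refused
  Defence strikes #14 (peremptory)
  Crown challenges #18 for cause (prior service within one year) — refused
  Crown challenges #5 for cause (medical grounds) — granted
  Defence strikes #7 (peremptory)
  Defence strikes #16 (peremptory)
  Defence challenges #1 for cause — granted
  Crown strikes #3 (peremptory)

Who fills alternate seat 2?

Removed: #1, #3, #5, #7, #10, #14, #15, #16. (#18 stays — for-cause denied.)
Seating in order: seats 1–9 → #2, #4, #6, #8, #9, #11, #12, #13, #17; alternates → #18, #19, #20, #21.
So alternate 2 is #19.

19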